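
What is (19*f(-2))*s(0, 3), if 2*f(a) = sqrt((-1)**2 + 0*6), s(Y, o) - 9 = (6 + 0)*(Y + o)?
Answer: 513/2 ≈ 256.50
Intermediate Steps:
s(Y, o) = 9 + 6*Y + 6*o (s(Y, o) = 9 + (6 + 0)*(Y + o) = 9 + 6*(Y + o) = 9 + (6*Y + 6*o) = 9 + 6*Y + 6*o)
f(a) = 1/2 (f(a) = sqrt((-1)**2 + 0*6)/2 = sqrt(1 + 0)/2 = sqrt(1)/2 = (1/2)*1 = 1/2)
(19*f(-2))*s(0, 3) = (19*(1/2))*(9 + 6*0 + 6*3) = 19*(9 + 0 + 18)/2 = (19/2)*27 = 513/2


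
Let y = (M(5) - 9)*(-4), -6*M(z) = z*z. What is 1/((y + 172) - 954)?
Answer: -3/2188 ≈ -0.0013711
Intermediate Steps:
M(z) = -z²/6 (M(z) = -z*z/6 = -z²/6)
y = 158/3 (y = (-⅙*5² - 9)*(-4) = (-⅙*25 - 9)*(-4) = (-25/6 - 9)*(-4) = -79/6*(-4) = 158/3 ≈ 52.667)
1/((y + 172) - 954) = 1/((158/3 + 172) - 954) = 1/(674/3 - 954) = 1/(-2188/3) = -3/2188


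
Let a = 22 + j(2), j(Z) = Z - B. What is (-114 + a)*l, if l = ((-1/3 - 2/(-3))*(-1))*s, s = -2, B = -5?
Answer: -170/3 ≈ -56.667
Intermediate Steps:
j(Z) = 5 + Z (j(Z) = Z - 1*(-5) = Z + 5 = 5 + Z)
l = ⅔ (l = ((-1/3 - 2/(-3))*(-1))*(-2) = ((-1*⅓ - 2*(-⅓))*(-1))*(-2) = ((-⅓ + ⅔)*(-1))*(-2) = ((⅓)*(-1))*(-2) = -⅓*(-2) = ⅔ ≈ 0.66667)
a = 29 (a = 22 + (5 + 2) = 22 + 7 = 29)
(-114 + a)*l = (-114 + 29)*(⅔) = -85*⅔ = -170/3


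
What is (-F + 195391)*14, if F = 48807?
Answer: 2052176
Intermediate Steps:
(-F + 195391)*14 = (-1*48807 + 195391)*14 = (-48807 + 195391)*14 = 146584*14 = 2052176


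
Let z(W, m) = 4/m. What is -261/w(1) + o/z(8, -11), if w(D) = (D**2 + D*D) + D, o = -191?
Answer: 1753/4 ≈ 438.25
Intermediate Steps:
w(D) = D + 2*D**2 (w(D) = (D**2 + D**2) + D = 2*D**2 + D = D + 2*D**2)
-261/w(1) + o/z(8, -11) = -261/(1 + 2*1) - 191/(4/(-11)) = -261/(1 + 2) - 191/(4*(-1/11)) = -261/(1*3) - 191/(-4/11) = -261/3 - 191*(-11/4) = -261*1/3 + 2101/4 = -87 + 2101/4 = 1753/4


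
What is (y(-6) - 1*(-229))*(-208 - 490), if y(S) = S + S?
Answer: -151466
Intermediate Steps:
y(S) = 2*S
(y(-6) - 1*(-229))*(-208 - 490) = (2*(-6) - 1*(-229))*(-208 - 490) = (-12 + 229)*(-698) = 217*(-698) = -151466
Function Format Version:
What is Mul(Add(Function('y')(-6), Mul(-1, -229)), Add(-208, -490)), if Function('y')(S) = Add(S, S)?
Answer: -151466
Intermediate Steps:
Function('y')(S) = Mul(2, S)
Mul(Add(Function('y')(-6), Mul(-1, -229)), Add(-208, -490)) = Mul(Add(Mul(2, -6), Mul(-1, -229)), Add(-208, -490)) = Mul(Add(-12, 229), -698) = Mul(217, -698) = -151466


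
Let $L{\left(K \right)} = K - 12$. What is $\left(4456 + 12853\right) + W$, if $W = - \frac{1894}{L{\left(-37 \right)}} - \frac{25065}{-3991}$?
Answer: $\frac{3393717870}{195559} \approx 17354.0$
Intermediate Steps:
$L{\left(K \right)} = -12 + K$ ($L{\left(K \right)} = K - 12 = -12 + K$)
$W = \frac{8787139}{195559}$ ($W = - \frac{1894}{-12 - 37} - \frac{25065}{-3991} = - \frac{1894}{-49} - - \frac{25065}{3991} = \left(-1894\right) \left(- \frac{1}{49}\right) + \frac{25065}{3991} = \frac{1894}{49} + \frac{25065}{3991} = \frac{8787139}{195559} \approx 44.933$)
$\left(4456 + 12853\right) + W = \left(4456 + 12853\right) + \frac{8787139}{195559} = 17309 + \frac{8787139}{195559} = \frac{3393717870}{195559}$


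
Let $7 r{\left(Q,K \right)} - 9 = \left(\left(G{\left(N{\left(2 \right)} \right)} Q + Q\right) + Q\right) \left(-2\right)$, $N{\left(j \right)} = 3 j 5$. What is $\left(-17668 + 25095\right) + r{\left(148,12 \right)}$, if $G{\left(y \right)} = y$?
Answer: $\frac{42526}{7} \approx 6075.1$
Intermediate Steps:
$N{\left(j \right)} = 15 j$
$r{\left(Q,K \right)} = \frac{9}{7} - \frac{64 Q}{7}$ ($r{\left(Q,K \right)} = \frac{9}{7} + \frac{\left(\left(15 \cdot 2 Q + Q\right) + Q\right) \left(-2\right)}{7} = \frac{9}{7} + \frac{\left(\left(30 Q + Q\right) + Q\right) \left(-2\right)}{7} = \frac{9}{7} + \frac{\left(31 Q + Q\right) \left(-2\right)}{7} = \frac{9}{7} + \frac{32 Q \left(-2\right)}{7} = \frac{9}{7} + \frac{\left(-64\right) Q}{7} = \frac{9}{7} - \frac{64 Q}{7}$)
$\left(-17668 + 25095\right) + r{\left(148,12 \right)} = \left(-17668 + 25095\right) + \left(\frac{9}{7} - \frac{9472}{7}\right) = 7427 + \left(\frac{9}{7} - \frac{9472}{7}\right) = 7427 - \frac{9463}{7} = \frac{42526}{7}$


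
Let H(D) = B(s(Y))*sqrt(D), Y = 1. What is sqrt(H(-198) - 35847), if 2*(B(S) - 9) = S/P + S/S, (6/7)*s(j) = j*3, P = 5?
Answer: sqrt(-3584700 + 2955*I*sqrt(22))/10 ≈ 0.36603 + 189.33*I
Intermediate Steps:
s(j) = 7*j/2 (s(j) = 7*(j*3)/6 = 7*(3*j)/6 = 7*j/2)
B(S) = 19/2 + S/10 (B(S) = 9 + (S/5 + S/S)/2 = 9 + (S*(1/5) + 1)/2 = 9 + (S/5 + 1)/2 = 9 + (1 + S/5)/2 = 9 + (1/2 + S/10) = 19/2 + S/10)
H(D) = 197*sqrt(D)/20 (H(D) = (19/2 + ((7/2)*1)/10)*sqrt(D) = (19/2 + (1/10)*(7/2))*sqrt(D) = (19/2 + 7/20)*sqrt(D) = 197*sqrt(D)/20)
sqrt(H(-198) - 35847) = sqrt(197*sqrt(-198)/20 - 35847) = sqrt(197*(3*I*sqrt(22))/20 - 35847) = sqrt(591*I*sqrt(22)/20 - 35847) = sqrt(-35847 + 591*I*sqrt(22)/20)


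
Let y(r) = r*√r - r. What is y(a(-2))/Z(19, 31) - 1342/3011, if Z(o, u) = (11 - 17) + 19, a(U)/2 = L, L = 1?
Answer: -23468/39143 + 2*√2/13 ≈ -0.38197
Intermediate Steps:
a(U) = 2 (a(U) = 2*1 = 2)
y(r) = r^(3/2) - r
Z(o, u) = 13 (Z(o, u) = -6 + 19 = 13)
y(a(-2))/Z(19, 31) - 1342/3011 = (2^(3/2) - 1*2)/13 - 1342/3011 = (2*√2 - 2)*(1/13) - 1342*1/3011 = (-2 + 2*√2)*(1/13) - 1342/3011 = (-2/13 + 2*√2/13) - 1342/3011 = -23468/39143 + 2*√2/13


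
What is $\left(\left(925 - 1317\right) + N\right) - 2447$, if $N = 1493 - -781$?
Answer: $-565$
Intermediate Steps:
$N = 2274$ ($N = 1493 + 781 = 2274$)
$\left(\left(925 - 1317\right) + N\right) - 2447 = \left(\left(925 - 1317\right) + 2274\right) - 2447 = \left(-392 + 2274\right) - 2447 = 1882 - 2447 = -565$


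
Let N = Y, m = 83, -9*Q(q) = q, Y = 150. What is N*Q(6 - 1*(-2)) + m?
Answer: -151/3 ≈ -50.333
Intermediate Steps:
Q(q) = -q/9
N = 150
N*Q(6 - 1*(-2)) + m = 150*(-(6 - 1*(-2))/9) + 83 = 150*(-(6 + 2)/9) + 83 = 150*(-⅑*8) + 83 = 150*(-8/9) + 83 = -400/3 + 83 = -151/3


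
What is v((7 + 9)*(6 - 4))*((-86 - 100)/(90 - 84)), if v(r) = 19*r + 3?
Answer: -18941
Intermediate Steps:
v(r) = 3 + 19*r
v((7 + 9)*(6 - 4))*((-86 - 100)/(90 - 84)) = (3 + 19*((7 + 9)*(6 - 4)))*((-86 - 100)/(90 - 84)) = (3 + 19*(16*2))*(-186/6) = (3 + 19*32)*(-186*⅙) = (3 + 608)*(-31) = 611*(-31) = -18941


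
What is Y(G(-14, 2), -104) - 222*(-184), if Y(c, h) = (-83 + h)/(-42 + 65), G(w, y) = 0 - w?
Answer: 939317/23 ≈ 40840.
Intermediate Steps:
G(w, y) = -w
Y(c, h) = -83/23 + h/23 (Y(c, h) = (-83 + h)/23 = (-83 + h)*(1/23) = -83/23 + h/23)
Y(G(-14, 2), -104) - 222*(-184) = (-83/23 + (1/23)*(-104)) - 222*(-184) = (-83/23 - 104/23) - 1*(-40848) = -187/23 + 40848 = 939317/23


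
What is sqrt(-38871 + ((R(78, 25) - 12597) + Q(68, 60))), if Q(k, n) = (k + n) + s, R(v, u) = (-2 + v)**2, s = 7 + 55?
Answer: I*sqrt(45502) ≈ 213.31*I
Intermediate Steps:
s = 62
Q(k, n) = 62 + k + n (Q(k, n) = (k + n) + 62 = 62 + k + n)
sqrt(-38871 + ((R(78, 25) - 12597) + Q(68, 60))) = sqrt(-38871 + (((-2 + 78)**2 - 12597) + (62 + 68 + 60))) = sqrt(-38871 + ((76**2 - 12597) + 190)) = sqrt(-38871 + ((5776 - 12597) + 190)) = sqrt(-38871 + (-6821 + 190)) = sqrt(-38871 - 6631) = sqrt(-45502) = I*sqrt(45502)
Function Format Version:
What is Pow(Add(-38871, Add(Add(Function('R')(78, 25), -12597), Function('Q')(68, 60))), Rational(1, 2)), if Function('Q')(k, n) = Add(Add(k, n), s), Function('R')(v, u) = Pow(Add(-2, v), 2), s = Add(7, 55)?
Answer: Mul(I, Pow(45502, Rational(1, 2))) ≈ Mul(213.31, I)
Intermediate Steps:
s = 62
Function('Q')(k, n) = Add(62, k, n) (Function('Q')(k, n) = Add(Add(k, n), 62) = Add(62, k, n))
Pow(Add(-38871, Add(Add(Function('R')(78, 25), -12597), Function('Q')(68, 60))), Rational(1, 2)) = Pow(Add(-38871, Add(Add(Pow(Add(-2, 78), 2), -12597), Add(62, 68, 60))), Rational(1, 2)) = Pow(Add(-38871, Add(Add(Pow(76, 2), -12597), 190)), Rational(1, 2)) = Pow(Add(-38871, Add(Add(5776, -12597), 190)), Rational(1, 2)) = Pow(Add(-38871, Add(-6821, 190)), Rational(1, 2)) = Pow(Add(-38871, -6631), Rational(1, 2)) = Pow(-45502, Rational(1, 2)) = Mul(I, Pow(45502, Rational(1, 2)))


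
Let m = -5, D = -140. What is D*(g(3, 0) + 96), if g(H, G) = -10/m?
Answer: -13720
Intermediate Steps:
g(H, G) = 2 (g(H, G) = -10/(-5) = -10*(-1/5) = 2)
D*(g(3, 0) + 96) = -140*(2 + 96) = -140*98 = -13720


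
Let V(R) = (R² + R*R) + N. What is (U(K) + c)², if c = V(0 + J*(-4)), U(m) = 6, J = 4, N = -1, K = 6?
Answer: 267289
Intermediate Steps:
V(R) = -1 + 2*R² (V(R) = (R² + R*R) - 1 = (R² + R²) - 1 = 2*R² - 1 = -1 + 2*R²)
c = 511 (c = -1 + 2*(0 + 4*(-4))² = -1 + 2*(0 - 16)² = -1 + 2*(-16)² = -1 + 2*256 = -1 + 512 = 511)
(U(K) + c)² = (6 + 511)² = 517² = 267289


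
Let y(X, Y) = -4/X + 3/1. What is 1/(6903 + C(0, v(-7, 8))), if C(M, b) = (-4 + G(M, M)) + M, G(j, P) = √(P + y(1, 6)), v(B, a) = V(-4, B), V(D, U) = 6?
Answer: 6899/47596202 - I/47596202 ≈ 0.00014495 - 2.101e-8*I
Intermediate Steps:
y(X, Y) = 3 - 4/X (y(X, Y) = -4/X + 3*1 = -4/X + 3 = 3 - 4/X)
v(B, a) = 6
G(j, P) = √(-1 + P) (G(j, P) = √(P + (3 - 4/1)) = √(P + (3 - 4*1)) = √(P + (3 - 4)) = √(P - 1) = √(-1 + P))
C(M, b) = -4 + M + √(-1 + M) (C(M, b) = (-4 + √(-1 + M)) + M = -4 + M + √(-1 + M))
1/(6903 + C(0, v(-7, 8))) = 1/(6903 + (-4 + 0 + √(-1 + 0))) = 1/(6903 + (-4 + 0 + √(-1))) = 1/(6903 + (-4 + 0 + I)) = 1/(6903 + (-4 + I)) = 1/(6899 + I) = (6899 - I)/47596202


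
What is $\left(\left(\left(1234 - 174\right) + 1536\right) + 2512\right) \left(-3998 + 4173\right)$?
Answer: $893900$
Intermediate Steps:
$\left(\left(\left(1234 - 174\right) + 1536\right) + 2512\right) \left(-3998 + 4173\right) = \left(\left(1060 + 1536\right) + 2512\right) 175 = \left(2596 + 2512\right) 175 = 5108 \cdot 175 = 893900$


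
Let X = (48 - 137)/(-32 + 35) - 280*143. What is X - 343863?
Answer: -1151798/3 ≈ -3.8393e+5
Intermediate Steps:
X = -120209/3 (X = -89/3 - 40040 = -120209/3 ≈ -40070.)
X - 343863 = -120209/3 - 343863 = -1151798/3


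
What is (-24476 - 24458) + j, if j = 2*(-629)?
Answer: -50192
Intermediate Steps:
j = -1258
(-24476 - 24458) + j = (-24476 - 24458) - 1258 = -48934 - 1258 = -50192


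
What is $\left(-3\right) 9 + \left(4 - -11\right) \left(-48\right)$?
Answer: $-747$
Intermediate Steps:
$\left(-3\right) 9 + \left(4 - -11\right) \left(-48\right) = -27 + \left(4 + 11\right) \left(-48\right) = -27 + 15 \left(-48\right) = -27 - 720 = -747$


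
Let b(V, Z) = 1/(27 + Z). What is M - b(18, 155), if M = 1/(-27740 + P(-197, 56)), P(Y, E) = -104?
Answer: -14013/2533804 ≈ -0.0055304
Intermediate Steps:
M = -1/27844 (M = 1/(-27740 - 104) = 1/(-27844) = -1/27844 ≈ -3.5914e-5)
M - b(18, 155) = -1/27844 - 1/(27 + 155) = -1/27844 - 1/182 = -14013/2533804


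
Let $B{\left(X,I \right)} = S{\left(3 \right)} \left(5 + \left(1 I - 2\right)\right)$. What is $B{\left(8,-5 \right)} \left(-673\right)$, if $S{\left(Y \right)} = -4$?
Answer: $-5384$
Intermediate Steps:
$B{\left(X,I \right)} = -12 - 4 I$ ($B{\left(X,I \right)} = - 4 \left(5 + \left(1 I - 2\right)\right) = - 4 \left(5 + \left(I - 2\right)\right) = - 4 \left(5 + \left(-2 + I\right)\right) = - 4 \left(3 + I\right) = -12 - 4 I$)
$B{\left(8,-5 \right)} \left(-673\right) = \left(-12 - -20\right) \left(-673\right) = \left(-12 + 20\right) \left(-673\right) = 8 \left(-673\right) = -5384$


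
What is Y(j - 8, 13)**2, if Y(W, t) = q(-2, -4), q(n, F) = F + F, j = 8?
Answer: 64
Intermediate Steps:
q(n, F) = 2*F
Y(W, t) = -8 (Y(W, t) = 2*(-4) = -8)
Y(j - 8, 13)**2 = (-8)**2 = 64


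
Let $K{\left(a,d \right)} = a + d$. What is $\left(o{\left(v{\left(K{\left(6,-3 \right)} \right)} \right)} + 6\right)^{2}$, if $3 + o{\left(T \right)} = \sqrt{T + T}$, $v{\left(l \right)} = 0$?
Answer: $9$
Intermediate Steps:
$o{\left(T \right)} = -3 + \sqrt{2} \sqrt{T}$ ($o{\left(T \right)} = -3 + \sqrt{T + T} = -3 + \sqrt{2 T} = -3 + \sqrt{2} \sqrt{T}$)
$\left(o{\left(v{\left(K{\left(6,-3 \right)} \right)} \right)} + 6\right)^{2} = \left(\left(-3 + \sqrt{2} \sqrt{0}\right) + 6\right)^{2} = \left(\left(-3 + \sqrt{2} \cdot 0\right) + 6\right)^{2} = \left(\left(-3 + 0\right) + 6\right)^{2} = \left(-3 + 6\right)^{2} = 3^{2} = 9$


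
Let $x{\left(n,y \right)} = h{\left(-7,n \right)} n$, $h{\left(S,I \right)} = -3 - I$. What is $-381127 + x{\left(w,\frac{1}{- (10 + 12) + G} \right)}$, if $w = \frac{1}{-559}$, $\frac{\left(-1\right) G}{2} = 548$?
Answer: $- \frac{119094944411}{312481} \approx -3.8113 \cdot 10^{5}$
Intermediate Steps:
$G = -1096$ ($G = \left(-2\right) 548 = -1096$)
$w = - \frac{1}{559} \approx -0.0017889$
$x{\left(n,y \right)} = n \left(-3 - n\right)$ ($x{\left(n,y \right)} = \left(-3 - n\right) n = n \left(-3 - n\right)$)
$-381127 + x{\left(w,\frac{1}{- (10 + 12) + G} \right)} = -381127 - - \frac{3 - \frac{1}{559}}{559} = -381127 - \left(- \frac{1}{559}\right) \frac{1676}{559} = -381127 + \frac{1676}{312481} = - \frac{119094944411}{312481}$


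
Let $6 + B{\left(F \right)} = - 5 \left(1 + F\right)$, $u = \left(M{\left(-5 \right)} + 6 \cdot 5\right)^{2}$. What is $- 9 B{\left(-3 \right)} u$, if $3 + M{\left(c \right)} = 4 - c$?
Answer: $-46656$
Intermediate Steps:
$M{\left(c \right)} = 1 - c$ ($M{\left(c \right)} = -3 - \left(-4 + c\right) = 1 - c$)
$u = 1296$ ($u = \left(\left(1 - -5\right) + 6 \cdot 5\right)^{2} = \left(\left(1 + 5\right) + 30\right)^{2} = \left(6 + 30\right)^{2} = 36^{2} = 1296$)
$B{\left(F \right)} = -11 - 5 F$ ($B{\left(F \right)} = -6 - 5 \left(1 + F\right) = -6 - \left(5 + 5 F\right) = -11 - 5 F$)
$- 9 B{\left(-3 \right)} u = - 9 \left(-11 - -15\right) 1296 = - 9 \left(-11 + 15\right) 1296 = \left(-9\right) 4 \cdot 1296 = \left(-36\right) 1296 = -46656$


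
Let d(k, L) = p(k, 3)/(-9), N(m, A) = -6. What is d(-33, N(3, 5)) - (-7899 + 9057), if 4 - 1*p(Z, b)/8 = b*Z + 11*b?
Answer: -10982/9 ≈ -1220.2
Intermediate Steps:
p(Z, b) = 32 - 88*b - 8*Z*b (p(Z, b) = 32 - 8*(b*Z + 11*b) = 32 - 8*(Z*b + 11*b) = 32 - 8*(11*b + Z*b) = 32 + (-88*b - 8*Z*b) = 32 - 88*b - 8*Z*b)
d(k, L) = 232/9 + 8*k/3 (d(k, L) = (32 - 88*3 - 8*k*3)/(-9) = (32 - 264 - 24*k)*(-1/9) = (-232 - 24*k)*(-1/9) = 232/9 + 8*k/3)
d(-33, N(3, 5)) - (-7899 + 9057) = (232/9 + (8/3)*(-33)) - (-7899 + 9057) = (232/9 - 88) - 1*1158 = -560/9 - 1158 = -10982/9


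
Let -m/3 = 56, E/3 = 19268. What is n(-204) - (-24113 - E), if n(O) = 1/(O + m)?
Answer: 30473123/372 ≈ 81917.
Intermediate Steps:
E = 57804 (E = 3*19268 = 57804)
m = -168 (m = -3*56 = -168)
n(O) = 1/(-168 + O) (n(O) = 1/(O - 168) = 1/(-168 + O))
n(-204) - (-24113 - E) = 1/(-168 - 204) - (-24113 - 1*57804) = 1/(-372) - (-24113 - 57804) = -1/372 - 1*(-81917) = -1/372 + 81917 = 30473123/372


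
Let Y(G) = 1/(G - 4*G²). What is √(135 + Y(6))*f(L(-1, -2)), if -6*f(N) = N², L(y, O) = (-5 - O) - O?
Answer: -√2570802/828 ≈ -1.9364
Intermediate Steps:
L(y, O) = -5 - 2*O
f(N) = -N²/6
√(135 + Y(6))*f(L(-1, -2)) = √(135 - 1/(6*(-1 + 4*6)))*(-(-5 - 2*(-2))²/6) = √(135 - 1*⅙/(-1 + 24))*(-(-5 + 4)²/6) = √(135 - 1*⅙/23)*(-⅙*(-1)²) = √(135 - 1*⅙*1/23)*(-⅙*1) = √(135 - 1/138)*(-⅙) = √(18629/138)*(-⅙) = (√2570802/138)*(-⅙) = -√2570802/828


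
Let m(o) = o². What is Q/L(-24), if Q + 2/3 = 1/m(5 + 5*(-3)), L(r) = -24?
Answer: 197/7200 ≈ 0.027361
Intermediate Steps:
Q = -197/300 (Q = -⅔ + 1/((5 + 5*(-3))²) = -⅔ + 1/((5 - 15)²) = -⅔ + 1/((-10)²) = -⅔ + 1/100 = -197/300 ≈ -0.65667)
Q/L(-24) = -197/300/(-24) = -197/300*(-1/24) = 197/7200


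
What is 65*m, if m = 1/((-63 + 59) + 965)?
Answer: 65/961 ≈ 0.067638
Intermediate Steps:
m = 1/961 (m = 1/(-4 + 965) = 1/961 ≈ 0.0010406)
65*m = 65*(1/961) = 65/961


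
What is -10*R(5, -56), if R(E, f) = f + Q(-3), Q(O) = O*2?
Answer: 620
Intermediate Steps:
Q(O) = 2*O
R(E, f) = -6 + f (R(E, f) = f + 2*(-3) = f - 6 = -6 + f)
-10*R(5, -56) = -10*(-6 - 56) = -10*(-62) = 620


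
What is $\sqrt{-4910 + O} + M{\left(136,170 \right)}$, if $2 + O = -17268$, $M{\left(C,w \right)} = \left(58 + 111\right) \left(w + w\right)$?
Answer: $57460 + 2 i \sqrt{5545} \approx 57460.0 + 148.93 i$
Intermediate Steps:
$M{\left(C,w \right)} = 338 w$ ($M{\left(C,w \right)} = 169 \cdot 2 w = 338 w$)
$O = -17270$ ($O = -2 - 17268 = -17270$)
$\sqrt{-4910 + O} + M{\left(136,170 \right)} = \sqrt{-4910 - 17270} + 338 \cdot 170 = \sqrt{-22180} + 57460 = 2 i \sqrt{5545} + 57460 = 57460 + 2 i \sqrt{5545}$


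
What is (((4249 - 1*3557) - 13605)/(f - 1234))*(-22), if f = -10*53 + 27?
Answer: -284086/1737 ≈ -163.55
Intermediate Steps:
f = -503 (f = -530 + 27 = -503)
(((4249 - 1*3557) - 13605)/(f - 1234))*(-22) = (((4249 - 1*3557) - 13605)/(-503 - 1234))*(-22) = (((4249 - 3557) - 13605)/(-1737))*(-22) = ((692 - 13605)*(-1/1737))*(-22) = -12913*(-1/1737)*(-22) = (12913/1737)*(-22) = -284086/1737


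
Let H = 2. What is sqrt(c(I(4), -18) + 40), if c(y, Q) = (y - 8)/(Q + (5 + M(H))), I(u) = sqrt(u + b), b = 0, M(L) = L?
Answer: sqrt(4906)/11 ≈ 6.3675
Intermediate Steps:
I(u) = sqrt(u) (I(u) = sqrt(u + 0) = sqrt(u))
c(y, Q) = (-8 + y)/(7 + Q) (c(y, Q) = (y - 8)/(Q + (5 + 2)) = (-8 + y)/(Q + 7) = (-8 + y)/(7 + Q))
sqrt(c(I(4), -18) + 40) = sqrt((-8 + sqrt(4))/(7 - 18) + 40) = sqrt((-8 + 2)/(-11) + 40) = sqrt(-1/11*(-6) + 40) = sqrt(6/11 + 40) = sqrt(446/11) = sqrt(4906)/11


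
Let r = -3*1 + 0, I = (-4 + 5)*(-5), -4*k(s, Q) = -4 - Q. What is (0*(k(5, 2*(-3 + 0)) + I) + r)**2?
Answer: 9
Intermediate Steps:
k(s, Q) = 1 + Q/4 (k(s, Q) = -(-4 - Q)/4 = 1 + Q/4)
I = -5 (I = 1*(-5) = -5)
r = -3 (r = -3 + 0 = -3)
(0*(k(5, 2*(-3 + 0)) + I) + r)**2 = (0*((1 + (2*(-3 + 0))/4) - 5) - 3)**2 = (0*((1 + (2*(-3))/4) - 5) - 3)**2 = (0*((1 + (1/4)*(-6)) - 5) - 3)**2 = (0*((1 - 3/2) - 5) - 3)**2 = (0*(-1/2 - 5) - 3)**2 = (0*(-11/2) - 3)**2 = (0 - 3)**2 = (-3)**2 = 9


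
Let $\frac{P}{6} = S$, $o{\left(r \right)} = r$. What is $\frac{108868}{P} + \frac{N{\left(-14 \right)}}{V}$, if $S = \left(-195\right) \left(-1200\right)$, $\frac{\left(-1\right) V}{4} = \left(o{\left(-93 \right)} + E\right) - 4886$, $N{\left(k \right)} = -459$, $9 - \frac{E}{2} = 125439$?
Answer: $\frac{6922892813}{89799489000} \approx 0.077093$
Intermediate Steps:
$E = -250860$ ($E = 18 - 250878 = -250860$)
$V = 1023356$ ($V = - 4 \left(\left(-93 - 250860\right) - 4886\right) = - 4 \left(-250953 - 4886\right) = \left(-4\right) \left(-255839\right) = 1023356$)
$S = 234000$
$P = 1404000$ ($P = 6 \cdot 234000 = 1404000$)
$\frac{108868}{P} + \frac{N{\left(-14 \right)}}{V} = \frac{108868}{1404000} - \frac{459}{1023356} = 108868 \cdot \frac{1}{1404000} - \frac{459}{1023356} = \frac{27217}{351000} - \frac{459}{1023356} = \frac{6922892813}{89799489000}$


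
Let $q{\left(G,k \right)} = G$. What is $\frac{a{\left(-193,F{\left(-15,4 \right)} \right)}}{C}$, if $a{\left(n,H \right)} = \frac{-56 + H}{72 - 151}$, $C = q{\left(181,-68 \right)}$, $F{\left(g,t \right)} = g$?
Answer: $\frac{71}{14299} \approx 0.0049654$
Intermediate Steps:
$C = 181$
$a{\left(n,H \right)} = \frac{56}{79} - \frac{H}{79}$ ($a{\left(n,H \right)} = \frac{-56 + H}{-79} = \left(-56 + H\right) \left(- \frac{1}{79}\right) = \frac{56}{79} - \frac{H}{79}$)
$\frac{a{\left(-193,F{\left(-15,4 \right)} \right)}}{C} = \frac{\frac{56}{79} - - \frac{15}{79}}{181} = \left(\frac{56}{79} + \frac{15}{79}\right) \frac{1}{181} = \frac{71}{79} \cdot \frac{1}{181} = \frac{71}{14299}$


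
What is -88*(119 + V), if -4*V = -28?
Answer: -11088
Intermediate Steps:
V = 7 (V = -1/4*(-28) = 7)
-88*(119 + V) = -88*(119 + 7) = -88*126 = -11088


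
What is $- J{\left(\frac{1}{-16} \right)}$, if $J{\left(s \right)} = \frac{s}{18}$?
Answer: $\frac{1}{288} \approx 0.0034722$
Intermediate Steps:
$J{\left(s \right)} = \frac{s}{18}$ ($J{\left(s \right)} = s \frac{1}{18} = \frac{s}{18}$)
$- J{\left(\frac{1}{-16} \right)} = - \frac{1}{18 \left(-16\right)} = - \frac{-1}{18 \cdot 16} = \left(-1\right) \left(- \frac{1}{288}\right) = \frac{1}{288}$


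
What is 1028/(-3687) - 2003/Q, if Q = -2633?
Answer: 4678337/9707871 ≈ 0.48191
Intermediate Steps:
1028/(-3687) - 2003/Q = 1028/(-3687) - 2003/(-2633) = 1028*(-1/3687) - 2003*(-1/2633) = -1028/3687 + 2003/2633 = 4678337/9707871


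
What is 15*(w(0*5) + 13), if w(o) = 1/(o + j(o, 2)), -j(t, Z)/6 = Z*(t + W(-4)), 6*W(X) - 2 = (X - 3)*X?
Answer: 779/4 ≈ 194.75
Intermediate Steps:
W(X) = ⅓ + X*(-3 + X)/6 (W(X) = ⅓ + ((X - 3)*X)/6 = ⅓ + ((-3 + X)*X)/6 = ⅓ + (X*(-3 + X))/6 = ⅓ + X*(-3 + X)/6)
j(t, Z) = -6*Z*(5 + t) (j(t, Z) = -6*Z*(t + (⅓ - ½*(-4) + (⅙)*(-4)²)) = -6*Z*(t + (⅓ + 2 + (⅙)*16)) = -6*Z*(t + (⅓ + 2 + 8/3)) = -6*Z*(t + 5) = -6*Z*(5 + t))
w(o) = 1/(-60 - 11*o) (w(o) = 1/(o - 6*2*(5 + o)) = 1/(o + (-60 - 12*o)) = 1/(-60 - 11*o))
15*(w(0*5) + 13) = 15*(-1/(60 + 11*(0*5)) + 13) = 15*(-1/(60 + 11*0) + 13) = 15*(-1/(60 + 0) + 13) = 15*(-1/60 + 13) = 15*(779/60) = 779/4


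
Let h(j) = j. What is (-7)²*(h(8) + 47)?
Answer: 2695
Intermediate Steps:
(-7)²*(h(8) + 47) = (-7)²*(8 + 47) = 49*55 = 2695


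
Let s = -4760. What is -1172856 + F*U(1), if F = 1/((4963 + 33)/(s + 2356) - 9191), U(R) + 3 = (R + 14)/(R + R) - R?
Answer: -12960152632687/11050080 ≈ -1.1729e+6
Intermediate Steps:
U(R) = -3 - R + (14 + R)/(2*R) (U(R) = -3 + ((R + 14)/(R + R) - R) = -3 + ((14 + R)/((2*R)) - R) = -3 + ((14 + R)*(1/(2*R)) - R) = -3 + ((14 + R)/(2*R) - R) = -3 + (-R + (14 + R)/(2*R)) = -3 - R + (14 + R)/(2*R))
F = -601/5525040 (F = 1/((4963 + 33)/(-4760 + 2356) - 9191) = 1/(4996/(-2404) - 9191) = 1/(4996*(-1/2404) - 9191) = 1/(-1249/601 - 9191) = 1/(-5525040/601) = -601/5525040 ≈ -0.00010878)
-1172856 + F*U(1) = -1172856 - 601*(-5/2 - 1*1 + 7/1)/5525040 = -1172856 - 601*(-5/2 - 1 + 7*1)/5525040 = -1172856 - 601*(-5/2 - 1 + 7)/5525040 = -1172856 - 601/5525040*7/2 = -1172856 - 4207/11050080 = -12960152632687/11050080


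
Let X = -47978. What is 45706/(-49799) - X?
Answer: 2389210716/49799 ≈ 47977.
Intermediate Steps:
45706/(-49799) - X = 45706/(-49799) - 1*(-47978) = 45706*(-1/49799) + 47978 = -45706/49799 + 47978 = 2389210716/49799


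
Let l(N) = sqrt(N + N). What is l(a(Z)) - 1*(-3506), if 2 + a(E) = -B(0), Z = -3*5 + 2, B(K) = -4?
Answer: 3508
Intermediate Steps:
Z = -13 (Z = -15 + 2 = -13)
a(E) = 2 (a(E) = -2 - 1*(-4) = -2 + 4 = 2)
l(N) = sqrt(2)*sqrt(N) (l(N) = sqrt(2*N) = sqrt(2)*sqrt(N))
l(a(Z)) - 1*(-3506) = sqrt(2)*sqrt(2) - 1*(-3506) = 2 + 3506 = 3508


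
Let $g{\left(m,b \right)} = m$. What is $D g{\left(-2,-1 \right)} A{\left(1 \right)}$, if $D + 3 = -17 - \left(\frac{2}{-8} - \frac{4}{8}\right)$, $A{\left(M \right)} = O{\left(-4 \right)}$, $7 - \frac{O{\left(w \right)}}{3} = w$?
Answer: $\frac{2541}{2} \approx 1270.5$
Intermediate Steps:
$O{\left(w \right)} = 21 - 3 w$
$A{\left(M \right)} = 33$ ($A{\left(M \right)} = 21 - -12 = 21 + 12 = 33$)
$D = - \frac{77}{4}$ ($D = -3 - \left(17 - \frac{1}{2} - \frac{1}{4}\right) = -3 - \frac{65}{4} = - \frac{77}{4} \approx -19.25$)
$D g{\left(-2,-1 \right)} A{\left(1 \right)} = \left(- \frac{77}{4}\right) \left(-2\right) 33 = \frac{77}{2} \cdot 33 = \frac{2541}{2}$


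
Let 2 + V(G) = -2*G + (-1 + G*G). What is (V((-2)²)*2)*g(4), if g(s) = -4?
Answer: -40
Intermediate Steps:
V(G) = -3 + G² - 2*G (V(G) = -2 + (-2*G + (-1 + G*G)) = -2 + (-2*G + (-1 + G²)) = -2 + (-1 + G² - 2*G) = -3 + G² - 2*G)
(V((-2)²)*2)*g(4) = ((-3 + ((-2)²)² - 2*(-2)²)*2)*(-4) = ((-3 + 4² - 2*4)*2)*(-4) = ((-3 + 16 - 8)*2)*(-4) = (5*2)*(-4) = 10*(-4) = -40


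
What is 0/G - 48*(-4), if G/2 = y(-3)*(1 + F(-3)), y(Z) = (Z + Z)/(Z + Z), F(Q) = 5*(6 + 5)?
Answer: 192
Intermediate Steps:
F(Q) = 55 (F(Q) = 5*11 = 55)
y(Z) = 1 (y(Z) = (2*Z)/((2*Z)) = (2*Z)*(1/(2*Z)) = 1)
G = 112 (G = 2*(1*(1 + 55)) = 2*(1*56) = 2*56 = 112)
0/G - 48*(-4) = 0/112 - 48*(-4) = 0*(1/112) + 192 = 0 + 192 = 192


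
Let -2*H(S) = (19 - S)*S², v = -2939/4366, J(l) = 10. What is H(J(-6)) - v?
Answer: -1961761/4366 ≈ -449.33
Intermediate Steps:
v = -2939/4366 (v = -2939*1/4366 = -2939/4366 ≈ -0.67316)
H(S) = -S²*(19 - S)/2 (H(S) = -(19 - S)*S²/2 = -S²*(19 - S)/2)
H(J(-6)) - v = (½)*10²*(-19 + 10) - 1*(-2939/4366) = (½)*100*(-9) + 2939/4366 = -450 + 2939/4366 = -1961761/4366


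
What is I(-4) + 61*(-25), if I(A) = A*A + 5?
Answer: -1504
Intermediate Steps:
I(A) = 5 + A² (I(A) = A² + 5 = 5 + A²)
I(-4) + 61*(-25) = (5 + (-4)²) + 61*(-25) = (5 + 16) - 1525 = 21 - 1525 = -1504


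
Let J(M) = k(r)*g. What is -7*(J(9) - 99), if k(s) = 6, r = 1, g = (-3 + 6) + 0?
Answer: 567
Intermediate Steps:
g = 3 (g = 3 + 0 = 3)
J(M) = 18 (J(M) = 6*3 = 18)
-7*(J(9) - 99) = -7*(18 - 99) = -7*(-81) = 567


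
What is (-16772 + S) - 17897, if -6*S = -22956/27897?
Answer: -967157267/27897 ≈ -34669.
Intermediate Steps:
S = 3826/27897 (S = -(-3826)/27897 = -1/6*(-7652/9299) = 3826/27897 ≈ 0.13715)
(-16772 + S) - 17897 = (-16772 + 3826/27897) - 17897 = -467884658/27897 - 17897 = -967157267/27897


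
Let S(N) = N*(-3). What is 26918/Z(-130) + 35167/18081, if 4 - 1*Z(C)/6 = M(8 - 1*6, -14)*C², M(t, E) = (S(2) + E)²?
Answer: 8801765257/4526943988 ≈ 1.9443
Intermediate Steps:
S(N) = -3*N
M(t, E) = (-6 + E)² (M(t, E) = (-3*2 + E)² = (-6 + E)²)
Z(C) = 24 - 2400*C² (Z(C) = 24 - 6*(-6 - 14)²*C² = 24 - 6*(-20)²*C² = 24 - 2400*C²)
26918/Z(-130) + 35167/18081 = 26918/(24 - 2400*(-130)²) + 35167/18081 = 26918/(24 - 2400*16900) + 35167*(1/18081) = 26918/(24 - 40560000) + 35167/18081 = 26918/(-40559976) + 35167/18081 = 26918*(-1/40559976) + 35167/18081 = -13459/20279988 + 35167/18081 = 8801765257/4526943988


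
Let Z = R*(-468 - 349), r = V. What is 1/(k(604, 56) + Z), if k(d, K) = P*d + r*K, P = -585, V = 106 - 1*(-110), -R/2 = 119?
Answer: -1/146798 ≈ -6.8121e-6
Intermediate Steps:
R = -238 (R = -2*119 = -238)
V = 216 (V = 106 + 110 = 216)
r = 216
k(d, K) = -585*d + 216*K
Z = 194446 (Z = -238*(-468 - 349) = -238*(-817) = 194446)
1/(k(604, 56) + Z) = 1/((-585*604 + 216*56) + 194446) = 1/((-353340 + 12096) + 194446) = 1/(-341244 + 194446) = 1/(-146798) = -1/146798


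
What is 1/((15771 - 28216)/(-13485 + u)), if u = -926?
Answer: 14411/12445 ≈ 1.1580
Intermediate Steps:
1/((15771 - 28216)/(-13485 + u)) = 1/((15771 - 28216)/(-13485 - 926)) = 1/(-12445/(-14411)) = 1/(-12445*(-1/14411)) = 1/(12445/14411) = 14411/12445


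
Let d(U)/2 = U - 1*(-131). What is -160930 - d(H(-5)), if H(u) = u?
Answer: -161182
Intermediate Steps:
d(U) = 262 + 2*U (d(U) = 2*(U - 1*(-131)) = 2*(U + 131) = 2*(131 + U) = 262 + 2*U)
-160930 - d(H(-5)) = -160930 - (262 + 2*(-5)) = -160930 - (262 - 10) = -160930 - 1*252 = -160930 - 252 = -161182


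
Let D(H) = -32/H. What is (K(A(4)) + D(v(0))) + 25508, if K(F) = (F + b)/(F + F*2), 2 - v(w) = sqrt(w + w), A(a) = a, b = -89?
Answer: 305819/12 ≈ 25485.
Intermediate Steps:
v(w) = 2 - sqrt(2)*sqrt(w) (v(w) = 2 - sqrt(w + w) = 2 - sqrt(2*w) = 2 - sqrt(2)*sqrt(w))
K(F) = (-89 + F)/(3*F) (K(F) = (F - 89)/(F + F*2) = (-89 + F)/(F + 2*F) = (-89 + F)/((3*F)) = (-89 + F)*(1/(3*F)) = (-89 + F)/(3*F))
(K(A(4)) + D(v(0))) + 25508 = ((1/3)*(-89 + 4)/4 - 32/(2 - sqrt(2)*sqrt(0))) + 25508 = ((1/3)*(1/4)*(-85) - 32/(2 - 1*sqrt(2)*0)) + 25508 = (-85/12 - 32/(2 + 0)) + 25508 = (-85/12 - 32/2) + 25508 = (-85/12 - 32*1/2) + 25508 = (-85/12 - 16) + 25508 = -277/12 + 25508 = 305819/12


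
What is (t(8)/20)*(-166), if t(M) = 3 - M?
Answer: 83/2 ≈ 41.500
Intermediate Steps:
(t(8)/20)*(-166) = ((3 - 1*8)/20)*(-166) = ((3 - 8)*(1/20))*(-166) = -5*1/20*(-166) = -¼*(-166) = 83/2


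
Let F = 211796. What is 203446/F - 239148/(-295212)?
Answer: 63190805/35687626 ≈ 1.7707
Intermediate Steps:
203446/F - 239148/(-295212) = 203446/211796 - 239148/(-295212) = 203446*(1/211796) - 239148*(-1/295212) = 101723/105898 + 273/337 = 63190805/35687626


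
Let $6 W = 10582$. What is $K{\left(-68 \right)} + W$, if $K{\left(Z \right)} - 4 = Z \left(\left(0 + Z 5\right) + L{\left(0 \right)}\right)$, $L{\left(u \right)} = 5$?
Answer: $\frac{73643}{3} \approx 24548.0$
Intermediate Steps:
$W = \frac{5291}{3}$ ($W = \frac{1}{6} \cdot 10582 = \frac{5291}{3} \approx 1763.7$)
$K{\left(Z \right)} = 4 + Z \left(5 + 5 Z\right)$ ($K{\left(Z \right)} = 4 + Z \left(\left(0 + Z 5\right) + 5\right) = 4 + Z \left(\left(0 + 5 Z\right) + 5\right) = 4 + Z \left(5 Z + 5\right) = 4 + Z \left(5 + 5 Z\right)$)
$K{\left(-68 \right)} + W = \left(4 + 5 \left(-68\right) + 5 \left(-68\right)^{2}\right) + \frac{5291}{3} = \left(4 - 340 + 5 \cdot 4624\right) + \frac{5291}{3} = \left(4 - 340 + 23120\right) + \frac{5291}{3} = 22784 + \frac{5291}{3} = \frac{73643}{3}$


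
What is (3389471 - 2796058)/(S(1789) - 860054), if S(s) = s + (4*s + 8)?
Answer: -593413/851101 ≈ -0.69723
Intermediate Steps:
S(s) = 8 + 5*s (S(s) = s + (8 + 4*s) = 8 + 5*s)
(3389471 - 2796058)/(S(1789) - 860054) = (3389471 - 2796058)/((8 + 5*1789) - 860054) = 593413/((8 + 8945) - 860054) = 593413/(8953 - 860054) = 593413/(-851101) = 593413*(-1/851101) = -593413/851101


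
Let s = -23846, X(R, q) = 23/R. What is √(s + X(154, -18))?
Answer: 3*I*√62836466/154 ≈ 154.42*I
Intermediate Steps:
√(s + X(154, -18)) = √(-23846 + 23/154) = √(-3672261/154) = 3*I*√62836466/154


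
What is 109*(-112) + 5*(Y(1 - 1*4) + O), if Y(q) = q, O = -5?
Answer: -12248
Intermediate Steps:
109*(-112) + 5*(Y(1 - 1*4) + O) = 109*(-112) + 5*((1 - 1*4) - 5) = -12208 + 5*((1 - 4) - 5) = -12208 + 5*(-3 - 5) = -12208 + 5*(-8) = -12208 - 40 = -12248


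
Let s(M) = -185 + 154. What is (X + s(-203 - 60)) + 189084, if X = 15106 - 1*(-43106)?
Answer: 247265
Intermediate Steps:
X = 58212 (X = 15106 + 43106 = 58212)
s(M) = -31
(X + s(-203 - 60)) + 189084 = (58212 - 31) + 189084 = 58181 + 189084 = 247265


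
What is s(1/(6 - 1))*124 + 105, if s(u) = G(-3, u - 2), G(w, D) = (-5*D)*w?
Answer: -3243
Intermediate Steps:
G(w, D) = -5*D*w
s(u) = -30 + 15*u (s(u) = -5*(u - 2)*(-3) = -5*(-2 + u)*(-3) = -30 + 15*u)
s(1/(6 - 1))*124 + 105 = (-30 + 15/(6 - 1))*124 + 105 = (-30 + 15/5)*124 + 105 = (-30 + 15*(⅕))*124 + 105 = (-30 + 3)*124 + 105 = -27*124 + 105 = -3348 + 105 = -3243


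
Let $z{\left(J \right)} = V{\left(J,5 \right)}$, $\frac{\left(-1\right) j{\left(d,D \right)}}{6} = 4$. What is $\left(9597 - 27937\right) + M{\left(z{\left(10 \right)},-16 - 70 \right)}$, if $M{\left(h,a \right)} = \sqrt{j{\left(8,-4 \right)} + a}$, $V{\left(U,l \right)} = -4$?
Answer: $-18340 + i \sqrt{110} \approx -18340.0 + 10.488 i$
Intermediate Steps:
$j{\left(d,D \right)} = -24$ ($j{\left(d,D \right)} = \left(-6\right) 4 = -24$)
$z{\left(J \right)} = -4$
$M{\left(h,a \right)} = \sqrt{-24 + a}$
$\left(9597 - 27937\right) + M{\left(z{\left(10 \right)},-16 - 70 \right)} = \left(9597 - 27937\right) + \sqrt{-24 - 86} = -18340 + \sqrt{-24 - 86} = -18340 + \sqrt{-110} = -18340 + i \sqrt{110}$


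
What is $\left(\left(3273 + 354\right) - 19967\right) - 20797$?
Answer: $-37137$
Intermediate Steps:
$\left(\left(3273 + 354\right) - 19967\right) - 20797 = \left(3627 - 19967\right) - 20797 = -16340 - 20797 = -37137$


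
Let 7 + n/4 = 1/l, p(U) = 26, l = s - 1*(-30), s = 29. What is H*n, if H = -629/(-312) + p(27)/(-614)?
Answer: -38943682/706407 ≈ -55.129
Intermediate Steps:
l = 59 (l = 29 - 1*(-30) = 29 + 30 = 59)
n = -1648/59 (n = -28 + 4/59 = -1648/59 ≈ -27.932)
H = 189047/95784 (H = -629/(-312) + 26/(-614) = -629*(-1/312) + 26*(-1/614) = 629/312 - 13/307 = 189047/95784 ≈ 1.9737)
H*n = (189047/95784)*(-1648/59) = -38943682/706407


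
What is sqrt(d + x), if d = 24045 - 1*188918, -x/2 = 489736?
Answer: I*sqrt(1144345) ≈ 1069.7*I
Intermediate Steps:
x = -979472 (x = -2*489736 = -979472)
d = -164873 (d = 24045 - 188918 = -164873)
sqrt(d + x) = sqrt(-164873 - 979472) = sqrt(-1144345) = I*sqrt(1144345)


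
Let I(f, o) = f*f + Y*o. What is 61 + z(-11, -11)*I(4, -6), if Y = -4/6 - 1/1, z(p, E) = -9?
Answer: -173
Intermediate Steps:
Y = -5/3 (Y = -4*⅙ - 1*1 = -⅔ - 1 = -5/3 ≈ -1.6667)
I(f, o) = f² - 5*o/3 (I(f, o) = f*f - 5*o/3 = f² - 5*o/3)
61 + z(-11, -11)*I(4, -6) = 61 - 9*(4² - 5/3*(-6)) = 61 - 9*(16 + 10) = 61 - 9*26 = 61 - 234 = -173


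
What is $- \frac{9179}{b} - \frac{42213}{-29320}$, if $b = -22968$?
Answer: $\frac{77417279}{42088860} \approx 1.8394$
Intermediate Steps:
$- \frac{9179}{b} - \frac{42213}{-29320} = - \frac{9179}{-22968} - \frac{42213}{-29320} = \left(-9179\right) \left(- \frac{1}{22968}\right) - - \frac{42213}{29320} = \frac{9179}{22968} + \frac{42213}{29320} = \frac{77417279}{42088860}$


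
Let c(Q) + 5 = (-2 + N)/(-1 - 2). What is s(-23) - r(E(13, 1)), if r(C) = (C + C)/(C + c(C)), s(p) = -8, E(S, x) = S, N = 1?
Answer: -278/25 ≈ -11.120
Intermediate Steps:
c(Q) = -14/3 (c(Q) = -5 + (-2 + 1)/(-1 - 2) = -5 - 1/(-3) = -5 - 1*(-1/3) = -5 + 1/3 = -14/3)
r(C) = 2*C/(-14/3 + C) (r(C) = (C + C)/(C - 14/3) = (2*C)/(-14/3 + C) = 2*C/(-14/3 + C))
s(-23) - r(E(13, 1)) = -8 - 6*13/(-14 + 3*13) = -8 - 6*13/(-14 + 39) = -8 - 6*13/25 = -8 - 1*78/25 = -8 - 78/25 = -278/25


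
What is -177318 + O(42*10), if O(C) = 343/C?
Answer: -10639031/60 ≈ -1.7732e+5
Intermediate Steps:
-177318 + O(42*10) = -177318 + 343/((42*10)) = -177318 + 343/420 = -177318 + 343*(1/420) = -177318 + 49/60 = -10639031/60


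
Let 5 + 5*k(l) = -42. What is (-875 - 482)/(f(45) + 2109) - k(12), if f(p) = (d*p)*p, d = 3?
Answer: 377863/40920 ≈ 9.2342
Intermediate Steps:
f(p) = 3*p² (f(p) = (3*p)*p = 3*p²)
k(l) = -47/5 (k(l) = -1 + (⅕)*(-42) = -1 - 42/5 = -47/5)
(-875 - 482)/(f(45) + 2109) - k(12) = (-875 - 482)/(3*45² + 2109) - 1*(-47/5) = -1357/(3*2025 + 2109) + 47/5 = -1357/(6075 + 2109) + 47/5 = -1357/8184 + 47/5 = 377863/40920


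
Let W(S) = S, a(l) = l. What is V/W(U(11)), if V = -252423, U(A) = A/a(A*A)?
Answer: -2776653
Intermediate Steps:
U(A) = 1/A (U(A) = A/((A*A)) = A/(A**2) = A/A**2 = 1/A)
V/W(U(11)) = -252423/(1/11) = -252423/1/11 = -252423*11 = -2776653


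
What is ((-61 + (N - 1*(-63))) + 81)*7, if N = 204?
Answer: 2009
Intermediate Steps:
((-61 + (N - 1*(-63))) + 81)*7 = ((-61 + (204 - 1*(-63))) + 81)*7 = ((-61 + (204 + 63)) + 81)*7 = ((-61 + 267) + 81)*7 = (206 + 81)*7 = 287*7 = 2009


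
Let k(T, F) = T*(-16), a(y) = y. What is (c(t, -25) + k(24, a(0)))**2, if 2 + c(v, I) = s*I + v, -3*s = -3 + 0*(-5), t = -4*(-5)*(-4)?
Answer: 241081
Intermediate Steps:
k(T, F) = -16*T
t = -80 (t = 20*(-4) = -80)
s = 1 (s = -(-3 + 0*(-5))/3 = -(-3 + 0)/3 = -1/3*(-3) = 1)
c(v, I) = -2 + I + v (c(v, I) = -2 + (1*I + v) = -2 + (I + v) = -2 + I + v)
(c(t, -25) + k(24, a(0)))**2 = ((-2 - 25 - 80) - 16*24)**2 = (-107 - 384)**2 = (-491)**2 = 241081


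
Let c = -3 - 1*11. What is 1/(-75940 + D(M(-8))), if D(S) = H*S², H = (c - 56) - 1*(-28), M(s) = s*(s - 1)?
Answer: -1/293668 ≈ -3.4052e-6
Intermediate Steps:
M(s) = s*(-1 + s)
c = -14 (c = -3 - 11 = -14)
H = -42 (H = (-14 - 56) - 1*(-28) = -70 + 28 = -42)
D(S) = -42*S²
1/(-75940 + D(M(-8))) = 1/(-75940 - 42*64*(-1 - 8)²) = 1/(-75940 - 42*(-8*(-9))²) = 1/(-75940 - 42*72²) = 1/(-75940 - 42*5184) = 1/(-75940 - 217728) = 1/(-293668) = -1/293668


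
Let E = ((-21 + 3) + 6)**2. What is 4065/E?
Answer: 1355/48 ≈ 28.229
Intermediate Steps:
E = 144 (E = (-18 + 6)**2 = (-12)**2 = 144)
4065/E = 4065/144 = 4065*(1/144) = 1355/48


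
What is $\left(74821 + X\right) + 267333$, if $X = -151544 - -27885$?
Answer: $218495$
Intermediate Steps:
$X = -123659$ ($X = -151544 + 27885 = -123659$)
$\left(74821 + X\right) + 267333 = \left(74821 - 123659\right) + 267333 = -48838 + 267333 = 218495$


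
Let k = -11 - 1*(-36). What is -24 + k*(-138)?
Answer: -3474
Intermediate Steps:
k = 25 (k = -11 + 36 = 25)
-24 + k*(-138) = -24 + 25*(-138) = -24 - 3450 = -3474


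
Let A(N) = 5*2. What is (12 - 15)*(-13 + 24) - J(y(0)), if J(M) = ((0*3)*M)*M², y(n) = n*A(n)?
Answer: -33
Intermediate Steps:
A(N) = 10
y(n) = 10*n (y(n) = n*10 = 10*n)
J(M) = 0 (J(M) = (0*M)*M² = 0*M² = 0)
(12 - 15)*(-13 + 24) - J(y(0)) = (12 - 15)*(-13 + 24) - 1*0 = -3*11 + 0 = -33 + 0 = -33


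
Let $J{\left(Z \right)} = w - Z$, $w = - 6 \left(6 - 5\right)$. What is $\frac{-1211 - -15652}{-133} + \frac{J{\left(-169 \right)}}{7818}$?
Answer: $- \frac{16125437}{148542} \approx -108.56$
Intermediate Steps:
$w = -6$ ($w = \left(-6\right) 1 = -6$)
$J{\left(Z \right)} = -6 - Z$
$\frac{-1211 - -15652}{-133} + \frac{J{\left(-169 \right)}}{7818} = \frac{-1211 - -15652}{-133} + \frac{-6 - -169}{7818} = \left(-1211 + 15652\right) \left(- \frac{1}{133}\right) + \left(-6 + 169\right) \frac{1}{7818} = 14441 \left(- \frac{1}{133}\right) + 163 \cdot \frac{1}{7818} = - \frac{2063}{19} + \frac{163}{7818} = - \frac{16125437}{148542}$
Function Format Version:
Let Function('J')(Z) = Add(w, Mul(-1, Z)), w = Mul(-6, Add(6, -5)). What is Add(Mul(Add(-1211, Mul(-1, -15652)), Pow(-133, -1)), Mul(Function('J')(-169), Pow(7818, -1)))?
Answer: Rational(-16125437, 148542) ≈ -108.56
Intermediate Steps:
w = -6 (w = Mul(-6, 1) = -6)
Function('J')(Z) = Add(-6, Mul(-1, Z))
Add(Mul(Add(-1211, Mul(-1, -15652)), Pow(-133, -1)), Mul(Function('J')(-169), Pow(7818, -1))) = Add(Mul(Add(-1211, Mul(-1, -15652)), Pow(-133, -1)), Mul(Add(-6, Mul(-1, -169)), Pow(7818, -1))) = Add(Mul(Add(-1211, 15652), Rational(-1, 133)), Mul(Add(-6, 169), Rational(1, 7818))) = Add(Mul(14441, Rational(-1, 133)), Mul(163, Rational(1, 7818))) = Add(Rational(-2063, 19), Rational(163, 7818)) = Rational(-16125437, 148542)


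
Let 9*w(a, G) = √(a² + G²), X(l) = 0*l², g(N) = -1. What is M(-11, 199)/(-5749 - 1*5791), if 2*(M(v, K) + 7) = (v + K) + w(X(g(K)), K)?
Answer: -353/41544 ≈ -0.0084970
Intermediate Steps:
X(l) = 0
w(a, G) = √(G² + a²)/9 (w(a, G) = √(a² + G²)/9 = √(G² + a²)/9)
M(v, K) = -7 + K/2 + v/2 + √(K²)/18 (M(v, K) = -7 + ((v + K) + √(K² + 0²)/9)/2 = -7 + ((K + v) + √(K² + 0)/9)/2 = -7 + ((K + v) + √(K²)/9)/2 = -7 + (K + v + √(K²)/9)/2 = -7 + (K/2 + v/2 + √(K²)/18) = -7 + K/2 + v/2 + √(K²)/18)
M(-11, 199)/(-5749 - 1*5791) = (-7 + (½)*199 + (½)*(-11) + √(199²)/18)/(-5749 - 1*5791) = (-7 + 199/2 - 11/2 + √39601/18)/(-5749 - 5791) = (-7 + 199/2 - 11/2 + (1/18)*199)/(-11540) = (-7 + 199/2 - 11/2 + 199/18)*(-1/11540) = (1765/18)*(-1/11540) = -353/41544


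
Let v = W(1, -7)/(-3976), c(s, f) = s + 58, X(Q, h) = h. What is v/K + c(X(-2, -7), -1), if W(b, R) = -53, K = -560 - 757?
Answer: 267055939/5236392 ≈ 51.000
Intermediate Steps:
c(s, f) = 58 + s
K = -1317
v = 53/3976 (v = -53/(-3976) = -53*(-1/3976) = 53/3976 ≈ 0.013330)
v/K + c(X(-2, -7), -1) = (53/3976)/(-1317) + (58 - 7) = (53/3976)*(-1/1317) + 51 = -53/5236392 + 51 = 267055939/5236392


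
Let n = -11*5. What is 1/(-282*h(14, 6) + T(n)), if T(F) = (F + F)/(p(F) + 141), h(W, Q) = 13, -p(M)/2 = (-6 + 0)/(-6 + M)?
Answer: -8589/31493984 ≈ -0.00027272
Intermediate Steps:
p(M) = 12/(-6 + M) (p(M) = -2*(-6 + 0)/(-6 + M) = -(-12)/(-6 + M) = 12/(-6 + M))
n = -55
T(F) = 2*F/(141 + 12/(-6 + F)) (T(F) = (F + F)/(12/(-6 + F) + 141) = (2*F)/(141 + 12/(-6 + F)) = 2*F/(141 + 12/(-6 + F)))
1/(-282*h(14, 6) + T(n)) = 1/(-282*13 + (⅔)*(-55)*(-6 - 55)/(-278 + 47*(-55))) = 1/(-3666 + (⅔)*(-55)*(-61)/(-278 - 2585)) = 1/(-3666 + (⅔)*(-55)*(-61)/(-2863)) = 1/(-3666 + (⅔)*(-55)*(-1/2863)*(-61)) = 1/(-3666 - 6710/8589) = 1/(-31493984/8589) = -8589/31493984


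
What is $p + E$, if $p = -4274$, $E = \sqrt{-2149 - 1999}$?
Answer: $-4274 + 2 i \sqrt{1037} \approx -4274.0 + 64.405 i$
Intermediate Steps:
$E = 2 i \sqrt{1037}$ ($E = \sqrt{-4148} = 2 i \sqrt{1037} \approx 64.405 i$)
$p + E = -4274 + 2 i \sqrt{1037}$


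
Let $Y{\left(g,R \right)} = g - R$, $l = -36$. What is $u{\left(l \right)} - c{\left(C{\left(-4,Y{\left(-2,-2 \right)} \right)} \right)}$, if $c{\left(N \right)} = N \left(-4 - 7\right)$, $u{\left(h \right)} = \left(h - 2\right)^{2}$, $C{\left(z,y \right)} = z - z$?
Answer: $1444$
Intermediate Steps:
$C{\left(z,y \right)} = 0$
$u{\left(h \right)} = \left(-2 + h\right)^{2}$
$c{\left(N \right)} = - 11 N$ ($c{\left(N \right)} = N \left(-11\right) = - 11 N$)
$u{\left(l \right)} - c{\left(C{\left(-4,Y{\left(-2,-2 \right)} \right)} \right)} = \left(-2 - 36\right)^{2} - \left(-11\right) 0 = \left(-38\right)^{2} - 0 = 1444 + 0 = 1444$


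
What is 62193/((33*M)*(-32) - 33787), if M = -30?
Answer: -62193/2107 ≈ -29.517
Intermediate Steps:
62193/((33*M)*(-32) - 33787) = 62193/((33*(-30))*(-32) - 33787) = 62193/(-990*(-32) - 33787) = 62193/(31680 - 33787) = 62193/(-2107) = 62193*(-1/2107) = -62193/2107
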